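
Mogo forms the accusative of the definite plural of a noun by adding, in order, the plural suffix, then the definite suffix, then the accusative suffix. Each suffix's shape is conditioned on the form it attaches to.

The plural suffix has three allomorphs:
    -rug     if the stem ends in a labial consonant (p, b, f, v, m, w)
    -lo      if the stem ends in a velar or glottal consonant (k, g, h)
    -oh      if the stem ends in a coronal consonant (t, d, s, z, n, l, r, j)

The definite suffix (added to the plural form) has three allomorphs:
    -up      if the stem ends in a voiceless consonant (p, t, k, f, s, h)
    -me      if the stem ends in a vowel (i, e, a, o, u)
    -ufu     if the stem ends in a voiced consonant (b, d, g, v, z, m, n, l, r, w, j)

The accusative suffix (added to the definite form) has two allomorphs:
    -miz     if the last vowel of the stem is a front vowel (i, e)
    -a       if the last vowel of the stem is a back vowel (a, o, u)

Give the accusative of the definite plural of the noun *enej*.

enejohupa

The final consonant of *enej* is /j/, which is coronal, so the plural suffix is -oh, giving *enejoh*.
The plural form *enejoh* — final sound /h/ (a voiceless consonant) → -up → *enejohup*.
The last vowel of the definite form *enejohup* is /u/, which is a back vowel, so the accusative suffix is -a, giving *enejohupa*.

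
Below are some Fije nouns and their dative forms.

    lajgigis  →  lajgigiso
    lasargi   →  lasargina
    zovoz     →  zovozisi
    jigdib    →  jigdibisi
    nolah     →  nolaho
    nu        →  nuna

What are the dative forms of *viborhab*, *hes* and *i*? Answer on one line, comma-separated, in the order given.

viborhabisi, heso, ina

The suffix is conditioned by the final sound: -o when the stem ends in a voiceless consonant (*lajgigis*, *nolah*); -isi when the stem ends in a voiced consonant (*zovoz*, *jigdib*); -na when the stem ends in a vowel (*lasargi*, *nu*).
The final sound of *viborhab* is /b/, which is a voiced consonant, so the suffix is -isi, giving *viborhabisi*.
*hes*: final sound = /s/, a voiceless consonant → -o → *heso*.
*i* — final sound /i/ (a vowel) → -na → *ina*.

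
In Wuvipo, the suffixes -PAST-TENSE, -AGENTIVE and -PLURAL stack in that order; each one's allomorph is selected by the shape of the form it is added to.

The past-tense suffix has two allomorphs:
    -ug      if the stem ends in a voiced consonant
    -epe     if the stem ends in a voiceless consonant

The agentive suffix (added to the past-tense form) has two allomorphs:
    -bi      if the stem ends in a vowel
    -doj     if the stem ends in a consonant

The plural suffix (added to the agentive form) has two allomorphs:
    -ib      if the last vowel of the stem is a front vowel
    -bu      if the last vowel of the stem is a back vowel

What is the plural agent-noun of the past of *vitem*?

*vitem* — final consonant /m/ (voiced) → -ug → *vitemug*.
The past-tense form *vitemug*: final sound = /g/, a consonant → -doj → *vitemugdoj*.
The agentive form *vitemugdoj*: last vowel = /o/, a back vowel → -bu → *vitemugdojbu*.

vitemugdojbu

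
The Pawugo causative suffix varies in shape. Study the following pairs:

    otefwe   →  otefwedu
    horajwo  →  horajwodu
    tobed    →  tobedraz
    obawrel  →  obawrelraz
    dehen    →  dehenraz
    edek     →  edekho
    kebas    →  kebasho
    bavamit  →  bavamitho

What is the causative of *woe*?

woedu

The suffix is conditioned by the final sound: -ho when the stem ends in a voiceless consonant (*edek*, *kebas*, *bavamit*); -raz when the stem ends in a voiced consonant (*tobed*, *obawrel*, *dehen*); -du when the stem ends in a vowel (*otefwe*, *horajwo*).
The final sound of *woe* is /e/, which is a vowel, so the suffix is -du, giving *woedu*.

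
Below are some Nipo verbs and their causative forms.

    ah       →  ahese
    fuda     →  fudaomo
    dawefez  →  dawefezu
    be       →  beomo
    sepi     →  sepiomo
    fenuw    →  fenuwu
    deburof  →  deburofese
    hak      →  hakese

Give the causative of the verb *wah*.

wahese

The suffix is conditioned by the final sound: -ese when the stem ends in a voiceless consonant (*ah*, *deburof*, *hak*); -u when the stem ends in a voiced consonant (*dawefez*, *fenuw*); -omo when the stem ends in a vowel (*fuda*, *be*, *sepi*).
The final sound of *wah* is /h/, which is a voiceless consonant, so the suffix is -ese, giving *wahese*.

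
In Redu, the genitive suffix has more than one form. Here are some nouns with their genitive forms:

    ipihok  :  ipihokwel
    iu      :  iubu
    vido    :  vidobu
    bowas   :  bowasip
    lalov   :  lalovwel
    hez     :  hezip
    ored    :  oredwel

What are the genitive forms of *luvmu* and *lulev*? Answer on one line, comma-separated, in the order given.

luvmubu, lulevwel

The alternation tracks the final sound of the stem — -ip when the stem ends in a sibilant (*bowas*, *hez*); -wel when the stem ends in a non-sibilant consonant (*ipihok*, *lalov*, *ored*); -bu when the stem ends in a vowel (*iu*, *vido*).
The final sound of *luvmu* is /u/, which is a vowel, so the suffix is -bu, giving *luvmubu*.
The final sound of *lulev* is /v/, which is a non-sibilant consonant, so the suffix is -wel, giving *lulevwel*.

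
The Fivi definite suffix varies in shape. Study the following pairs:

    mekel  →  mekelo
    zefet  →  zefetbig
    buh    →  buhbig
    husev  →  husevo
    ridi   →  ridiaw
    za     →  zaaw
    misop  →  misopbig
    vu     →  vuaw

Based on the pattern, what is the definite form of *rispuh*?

rispuhbig

The suffix is conditioned by the final sound: -big when the stem ends in a voiceless consonant (*zefet*, *buh*, *misop*); -o when the stem ends in a voiced consonant (*mekel*, *husev*); -aw when the stem ends in a vowel (*ridi*, *za*, *vu*).
The final sound of *rispuh* is /h/, which is a voiceless consonant, so the suffix is -big, giving *rispuhbig*.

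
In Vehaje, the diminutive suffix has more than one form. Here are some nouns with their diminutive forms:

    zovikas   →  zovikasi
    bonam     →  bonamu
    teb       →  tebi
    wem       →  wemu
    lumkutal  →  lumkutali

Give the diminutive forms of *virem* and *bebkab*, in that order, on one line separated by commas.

The pattern is nasality of the final consonant: -u when the stem ends in a nasal (*bonam*, *wem*); -i when the stem ends in a non-nasal consonant (*zovikas*, *teb*, *lumkutal*).
The final consonant of *virem* is /m/, which is a nasal, so the suffix is -u, giving *viremu*.
*bebkab*: final consonant = /b/, non-nasal → -i → *bebkabi*.

viremu, bebkabi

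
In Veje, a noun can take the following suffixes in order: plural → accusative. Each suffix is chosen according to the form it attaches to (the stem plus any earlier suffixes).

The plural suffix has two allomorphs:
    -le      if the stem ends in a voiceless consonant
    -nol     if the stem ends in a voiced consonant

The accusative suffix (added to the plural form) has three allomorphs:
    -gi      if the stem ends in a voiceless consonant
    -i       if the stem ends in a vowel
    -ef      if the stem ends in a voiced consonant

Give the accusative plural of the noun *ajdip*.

Since the final consonant of *ajdip* is /p/ (voiceless), it takes -le, giving *ajdiple*.
Since the final sound of the plural form *ajdiple* is /e/ (a vowel), it takes -i, giving *ajdiplei*.

ajdiplei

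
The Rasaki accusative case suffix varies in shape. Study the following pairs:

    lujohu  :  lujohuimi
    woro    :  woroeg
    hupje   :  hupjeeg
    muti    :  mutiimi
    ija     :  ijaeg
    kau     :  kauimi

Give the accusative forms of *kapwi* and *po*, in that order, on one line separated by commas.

The suffix is conditioned by the last vowel: -imi when the last vowel of the stem is a high vowel (*lujohu*, *muti*, *kau*); -eg when the last vowel of the stem is a non-high vowel (*woro*, *hupje*, *ija*).
Since the last vowel of *kapwi* is /i/ (a high vowel), it takes -imi, giving *kapwiimi*.
Since the last vowel of *po* is /o/ (a non-high vowel), it takes -eg, giving *poeg*.

kapwiimi, poeg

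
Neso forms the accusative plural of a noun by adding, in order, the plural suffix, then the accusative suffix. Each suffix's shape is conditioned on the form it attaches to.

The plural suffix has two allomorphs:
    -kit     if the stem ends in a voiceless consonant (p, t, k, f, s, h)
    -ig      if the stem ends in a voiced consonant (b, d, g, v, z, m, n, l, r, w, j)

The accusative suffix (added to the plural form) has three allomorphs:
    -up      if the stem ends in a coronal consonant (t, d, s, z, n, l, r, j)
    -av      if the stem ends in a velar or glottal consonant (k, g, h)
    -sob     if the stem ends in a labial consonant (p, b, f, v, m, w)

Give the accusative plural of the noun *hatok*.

*hatok* — final consonant /k/ (voiceless) → -kit → *hatokkit*.
The plural form *hatokkit* — final consonant /t/ (coronal) → -up → *hatokkitup*.

hatokkitup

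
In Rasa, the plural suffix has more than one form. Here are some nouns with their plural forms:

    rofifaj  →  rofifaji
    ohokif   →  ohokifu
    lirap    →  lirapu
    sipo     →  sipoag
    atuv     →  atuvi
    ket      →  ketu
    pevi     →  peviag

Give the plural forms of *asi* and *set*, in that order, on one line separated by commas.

asiag, setu

The suffix is conditioned by the final sound: -u when the stem ends in a voiceless consonant (*ohokif*, *lirap*, *ket*); -i when the stem ends in a voiced consonant (*rofifaj*, *atuv*); -ag when the stem ends in a vowel (*sipo*, *pevi*).
*asi*: final sound = /i/, a vowel → -ag → *asiag*.
Since the final sound of *set* is /t/ (a voiceless consonant), it takes -u, giving *setu*.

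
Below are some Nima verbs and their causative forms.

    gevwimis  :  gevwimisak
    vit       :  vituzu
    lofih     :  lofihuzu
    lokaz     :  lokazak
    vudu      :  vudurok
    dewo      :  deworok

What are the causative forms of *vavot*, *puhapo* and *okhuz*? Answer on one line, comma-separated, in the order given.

vavotuzu, puhaporok, okhuzak

The suffix is conditioned by the final sound: -ak when the stem ends in a sibilant (*gevwimis*, *lokaz*); -uzu when the stem ends in a non-sibilant consonant (*vit*, *lofih*); -rok when the stem ends in a vowel (*vudu*, *dewo*).
*vavot*: final sound = /t/, a non-sibilant consonant → -uzu → *vavotuzu*.
The final sound of *puhapo* is /o/, which is a vowel, so the suffix is -rok, giving *puhaporok*.
Since the final sound of *okhuz* is /z/ (a sibilant), it takes -ak, giving *okhuzak*.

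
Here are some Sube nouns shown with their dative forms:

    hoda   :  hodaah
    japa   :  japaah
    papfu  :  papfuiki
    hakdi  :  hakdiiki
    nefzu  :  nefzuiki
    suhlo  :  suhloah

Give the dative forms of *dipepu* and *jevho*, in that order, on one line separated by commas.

dipepuiki, jevhoah

The pattern is height harmony: -iki when the last vowel of the stem is a high vowel (*papfu*, *hakdi*, *nefzu*); -ah when the last vowel of the stem is a non-high vowel (*hoda*, *japa*, *suhlo*).
*dipepu*: last vowel = /u/, a high vowel → -iki → *dipepuiki*.
The last vowel of *jevho* is /o/, which is a non-high vowel, so the suffix is -ah, giving *jevhoah*.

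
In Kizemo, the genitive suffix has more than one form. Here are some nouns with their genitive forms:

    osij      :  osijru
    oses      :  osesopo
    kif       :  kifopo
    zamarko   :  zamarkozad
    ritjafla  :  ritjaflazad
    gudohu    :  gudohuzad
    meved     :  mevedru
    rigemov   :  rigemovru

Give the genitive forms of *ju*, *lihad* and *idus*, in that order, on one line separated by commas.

juzad, lihadru, idusopo

The pattern is voicing of the final sound: -opo when the stem ends in a voiceless consonant (*oses*, *kif*); -ru when the stem ends in a voiced consonant (*osij*, *meved*, *rigemov*); -zad when the stem ends in a vowel (*zamarko*, *ritjafla*, *gudohu*).
The final sound of *ju* is /u/, which is a vowel, so the suffix is -zad, giving *juzad*.
Since the final sound of *lihad* is /d/ (a voiced consonant), it takes -ru, giving *lihadru*.
The final sound of *idus* is /s/, which is a voiceless consonant, so the suffix is -opo, giving *idusopo*.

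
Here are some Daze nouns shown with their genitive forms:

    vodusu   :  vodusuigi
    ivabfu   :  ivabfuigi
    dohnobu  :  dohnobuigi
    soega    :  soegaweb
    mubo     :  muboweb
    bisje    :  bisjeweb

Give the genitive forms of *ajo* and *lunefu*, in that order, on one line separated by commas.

Looking at the last vowel of each stem: -igi when the last vowel of the stem is a high vowel (*vodusu*, *ivabfu*, *dohnobu*); -web when the last vowel of the stem is a non-high vowel (*soega*, *mubo*, *bisje*).
*ajo*: last vowel = /o/, a non-high vowel → -web → *ajoweb*.
The last vowel of *lunefu* is /u/, which is a high vowel, so the suffix is -igi, giving *lunefuigi*.

ajoweb, lunefuigi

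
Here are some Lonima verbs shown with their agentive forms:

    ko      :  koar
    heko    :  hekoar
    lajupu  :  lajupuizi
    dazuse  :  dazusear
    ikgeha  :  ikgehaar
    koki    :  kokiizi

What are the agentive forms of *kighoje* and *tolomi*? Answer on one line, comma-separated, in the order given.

kighojear, tolomiizi

Looking at the last vowel of each stem: -izi when the last vowel of the stem is a high vowel (*lajupu*, *koki*); -ar when the last vowel of the stem is a non-high vowel (*ko*, *heko*, *dazuse*, *ikgeha*).
*kighoje* — last vowel /e/ (a non-high vowel) → -ar → *kighojear*.
*tolomi* — last vowel /i/ (a high vowel) → -izi → *tolomiizi*.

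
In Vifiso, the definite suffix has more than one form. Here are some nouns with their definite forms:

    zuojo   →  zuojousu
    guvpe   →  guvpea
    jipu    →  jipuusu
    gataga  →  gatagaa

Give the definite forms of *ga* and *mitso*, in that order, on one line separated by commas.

gaa, mitsousu

The alternation tracks the last vowel of the stem — -usu when the last vowel of the stem is a rounded vowel (*zuojo*, *jipu*); -a when the last vowel of the stem is an unrounded vowel (*guvpe*, *gataga*).
Since the last vowel of *ga* is /a/ (an unrounded vowel), it takes -a, giving *gaa*.
The last vowel of *mitso* is /o/, which is a rounded vowel, so the suffix is -usu, giving *mitsousu*.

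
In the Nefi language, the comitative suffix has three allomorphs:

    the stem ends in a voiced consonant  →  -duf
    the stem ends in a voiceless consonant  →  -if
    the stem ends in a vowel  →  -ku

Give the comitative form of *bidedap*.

bidedapif

The final sound of *bidedap* is /p/, which is a voiceless consonant, so the suffix is -if, giving *bidedapif*.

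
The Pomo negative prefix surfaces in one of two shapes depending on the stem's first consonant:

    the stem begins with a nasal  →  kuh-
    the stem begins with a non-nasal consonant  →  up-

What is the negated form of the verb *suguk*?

*suguk*: first consonant = /s/, non-nasal → up- → *upsuguk*.

upsuguk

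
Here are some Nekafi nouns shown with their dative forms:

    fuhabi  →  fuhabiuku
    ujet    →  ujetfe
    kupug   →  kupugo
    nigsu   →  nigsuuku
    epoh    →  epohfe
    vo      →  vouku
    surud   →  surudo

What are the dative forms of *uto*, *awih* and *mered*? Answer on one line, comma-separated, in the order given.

Looking at the final sound of each stem: -fe when the stem ends in a voiceless consonant (*ujet*, *epoh*); -o when the stem ends in a voiced consonant (*kupug*, *surud*); -uku when the stem ends in a vowel (*fuhabi*, *nigsu*, *vo*).
*uto* — final sound /o/ (a vowel) → -uku → *utouku*.
*awih* — final sound /h/ (a voiceless consonant) → -fe → *awihfe*.
*mered*: final sound = /d/, a voiced consonant → -o → *meredo*.

utouku, awihfe, meredo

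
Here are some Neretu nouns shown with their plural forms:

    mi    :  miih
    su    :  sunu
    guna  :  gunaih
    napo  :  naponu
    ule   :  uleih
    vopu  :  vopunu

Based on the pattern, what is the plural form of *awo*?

awonu

The alternation tracks the last vowel of the stem — -nu when the last vowel of the stem is a rounded vowel (*su*, *napo*, *vopu*); -ih when the last vowel of the stem is an unrounded vowel (*mi*, *guna*, *ule*).
The last vowel of *awo* is /o/, which is a rounded vowel, so the suffix is -nu, giving *awonu*.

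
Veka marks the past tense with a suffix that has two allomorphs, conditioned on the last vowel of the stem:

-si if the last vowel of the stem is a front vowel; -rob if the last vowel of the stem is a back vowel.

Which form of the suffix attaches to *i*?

*i*: last vowel = /i/, a front vowel → -si.

-si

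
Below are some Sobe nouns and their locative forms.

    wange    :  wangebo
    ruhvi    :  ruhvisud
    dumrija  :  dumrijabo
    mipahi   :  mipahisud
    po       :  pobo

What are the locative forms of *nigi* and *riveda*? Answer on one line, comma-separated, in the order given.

The pattern is height harmony: -sud when the last vowel of the stem is a high vowel (*ruhvi*, *mipahi*); -bo when the last vowel of the stem is a non-high vowel (*wange*, *dumrija*, *po*).
Since the last vowel of *nigi* is /i/ (a high vowel), it takes -sud, giving *nigisud*.
*riveda* — last vowel /a/ (a non-high vowel) → -bo → *rivedabo*.

nigisud, rivedabo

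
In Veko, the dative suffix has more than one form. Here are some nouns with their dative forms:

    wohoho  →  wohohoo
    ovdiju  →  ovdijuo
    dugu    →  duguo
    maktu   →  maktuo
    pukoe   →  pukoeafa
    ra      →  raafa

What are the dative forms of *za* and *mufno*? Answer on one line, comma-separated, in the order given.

zaafa, mufnoo

The alternation tracks the last vowel of the stem — -o when the last vowel of the stem is a rounded vowel (*wohoho*, *ovdiju*, *dugu*, *maktu*); -afa when the last vowel of the stem is an unrounded vowel (*pukoe*, *ra*).
*za* — last vowel /a/ (an unrounded vowel) → -afa → *zaafa*.
*mufno* — last vowel /o/ (a rounded vowel) → -o → *mufnoo*.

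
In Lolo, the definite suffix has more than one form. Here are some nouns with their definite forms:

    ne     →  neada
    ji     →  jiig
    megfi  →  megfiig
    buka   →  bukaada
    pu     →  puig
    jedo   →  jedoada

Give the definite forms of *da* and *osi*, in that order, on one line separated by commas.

daada, osiig

The suffix is conditioned by the last vowel: -ig when the last vowel of the stem is a high vowel (*ji*, *megfi*, *pu*); -ada when the last vowel of the stem is a non-high vowel (*ne*, *buka*, *jedo*).
*da*: last vowel = /a/, a non-high vowel → -ada → *daada*.
Since the last vowel of *osi* is /i/ (a high vowel), it takes -ig, giving *osiig*.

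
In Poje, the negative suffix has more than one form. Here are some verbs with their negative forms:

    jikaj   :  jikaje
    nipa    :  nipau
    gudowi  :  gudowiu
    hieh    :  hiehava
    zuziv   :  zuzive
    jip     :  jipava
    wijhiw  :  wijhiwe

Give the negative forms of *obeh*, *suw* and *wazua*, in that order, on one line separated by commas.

obehava, suwe, wazuau

The pattern is voicing of the final sound: -ava when the stem ends in a voiceless consonant (*hieh*, *jip*); -e when the stem ends in a voiced consonant (*jikaj*, *zuziv*, *wijhiw*); -u when the stem ends in a vowel (*nipa*, *gudowi*).
Since the final sound of *obeh* is /h/ (a voiceless consonant), it takes -ava, giving *obehava*.
The final sound of *suw* is /w/, which is a voiced consonant, so the suffix is -e, giving *suwe*.
*wazua* — final sound /a/ (a vowel) → -u → *wazuau*.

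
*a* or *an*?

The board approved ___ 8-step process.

an

The indefinite article is chosen by the initial *sound* of the following word, not its spelling.
The number *8* is spoken "eight", beginning with /eɪt/ — a vowel sound.
So the article is *an*: The board approved an 8-step process.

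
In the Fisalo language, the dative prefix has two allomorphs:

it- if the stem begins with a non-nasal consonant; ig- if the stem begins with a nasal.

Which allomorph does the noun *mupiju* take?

Since the first consonant of *mupiju* is /m/ (a nasal), it takes ig-.

ig-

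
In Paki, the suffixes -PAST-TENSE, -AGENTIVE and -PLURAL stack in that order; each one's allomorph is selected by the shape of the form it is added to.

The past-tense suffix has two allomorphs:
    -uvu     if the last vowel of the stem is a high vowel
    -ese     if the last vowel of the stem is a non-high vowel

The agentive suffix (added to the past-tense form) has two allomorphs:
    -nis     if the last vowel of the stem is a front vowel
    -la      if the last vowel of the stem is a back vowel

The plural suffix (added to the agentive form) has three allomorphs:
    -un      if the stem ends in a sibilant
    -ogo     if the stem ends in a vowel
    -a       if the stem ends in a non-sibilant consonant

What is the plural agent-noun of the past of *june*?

juneesenisun

*june*: last vowel = /e/, a non-high vowel → -ese → *juneese*.
The past-tense form *juneese*: last vowel = /e/, a front vowel → -nis → *juneesenis*.
Since the final sound of the agentive form *juneesenis* is /s/ (a sibilant), it takes -un, giving *juneesenisun*.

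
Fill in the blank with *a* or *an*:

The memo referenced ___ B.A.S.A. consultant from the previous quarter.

a

The indefinite article is chosen by the initial *sound* of the following word, not its spelling.
The initialism *B.A.S.A.* is read letter by letter; the first letter, B, is pronounced /biː/, which begins with a consonant sound.
So the article is *a*: The memo referenced a B.A.S.A. consultant from the previous quarter.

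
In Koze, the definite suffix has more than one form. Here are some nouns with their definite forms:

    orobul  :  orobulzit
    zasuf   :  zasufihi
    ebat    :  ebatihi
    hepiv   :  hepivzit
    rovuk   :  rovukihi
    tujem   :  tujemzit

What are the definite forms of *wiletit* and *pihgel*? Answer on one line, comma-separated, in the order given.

wiletitihi, pihgelzit

Looking at the final consonant of each stem: -ihi when the stem ends in a voiceless consonant (*zasuf*, *ebat*, *rovuk*); -zit when the stem ends in a voiced consonant (*orobul*, *hepiv*, *tujem*).
*wiletit*: final consonant = /t/, voiceless → -ihi → *wiletitihi*.
*pihgel*: final consonant = /l/, voiced → -zit → *pihgelzit*.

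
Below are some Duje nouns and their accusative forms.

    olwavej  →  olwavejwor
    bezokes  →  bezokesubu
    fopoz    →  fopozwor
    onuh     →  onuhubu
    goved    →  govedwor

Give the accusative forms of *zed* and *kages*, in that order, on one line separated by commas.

The alternation tracks the final consonant of the stem — -ubu when the stem ends in a voiceless consonant (*bezokes*, *onuh*); -wor when the stem ends in a voiced consonant (*olwavej*, *fopoz*, *goved*).
The final consonant of *zed* is /d/, which is voiced, so the suffix is -wor, giving *zedwor*.
The final consonant of *kages* is /s/, which is voiceless, so the suffix is -ubu, giving *kagesubu*.

zedwor, kagesubu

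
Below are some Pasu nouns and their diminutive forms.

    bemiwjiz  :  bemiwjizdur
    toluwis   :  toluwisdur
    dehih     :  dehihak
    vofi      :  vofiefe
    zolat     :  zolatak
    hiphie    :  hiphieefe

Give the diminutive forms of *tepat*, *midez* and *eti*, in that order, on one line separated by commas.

The alternation tracks the final sound of the stem — -dur when the stem ends in a sibilant (*bemiwjiz*, *toluwis*); -ak when the stem ends in a non-sibilant consonant (*dehih*, *zolat*); -efe when the stem ends in a vowel (*vofi*, *hiphie*).
*tepat*: final sound = /t/, a non-sibilant consonant → -ak → *tepatak*.
The final sound of *midez* is /z/, which is a sibilant, so the suffix is -dur, giving *midezdur*.
*eti* — final sound /i/ (a vowel) → -efe → *etiefe*.

tepatak, midezdur, etiefe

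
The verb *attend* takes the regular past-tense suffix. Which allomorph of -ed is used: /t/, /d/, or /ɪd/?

The stem *attend* ends in /t/ or /d/.
The -ed suffix is realized as /ɪd/ after /t, d/; as /t/ after other voiceless consonants; and as /d/ after other voiced sounds.
So -ed on *attend* is pronounced /ɪd/.

/ɪd/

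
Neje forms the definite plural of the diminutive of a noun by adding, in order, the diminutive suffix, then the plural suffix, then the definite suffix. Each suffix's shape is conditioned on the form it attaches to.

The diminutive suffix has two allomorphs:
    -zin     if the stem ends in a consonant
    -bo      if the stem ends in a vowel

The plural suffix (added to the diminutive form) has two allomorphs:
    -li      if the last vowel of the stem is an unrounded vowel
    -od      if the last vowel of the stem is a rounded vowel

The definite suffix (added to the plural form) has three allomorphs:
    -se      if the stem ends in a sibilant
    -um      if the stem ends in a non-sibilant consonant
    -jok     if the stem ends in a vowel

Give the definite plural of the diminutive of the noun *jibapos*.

Since the final sound of *jibapos* is /s/ (a consonant), it takes -zin, giving *jibaposzin*.
The diminutive form *jibaposzin* — last vowel /i/ (an unrounded vowel) → -li → *jibaposzinli*.
The final sound of the plural form *jibaposzinli* is /i/, which is a vowel, so the definite suffix is -jok, giving *jibaposzinlijok*.

jibaposzinlijok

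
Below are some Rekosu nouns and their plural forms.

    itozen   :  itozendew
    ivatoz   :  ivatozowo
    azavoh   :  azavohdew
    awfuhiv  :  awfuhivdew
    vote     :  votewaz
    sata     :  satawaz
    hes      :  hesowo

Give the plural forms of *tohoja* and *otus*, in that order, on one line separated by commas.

Looking at the final sound of each stem: -owo when the stem ends in a sibilant (*ivatoz*, *hes*); -dew when the stem ends in a non-sibilant consonant (*itozen*, *azavoh*, *awfuhiv*); -waz when the stem ends in a vowel (*vote*, *sata*).
*tohoja* — final sound /a/ (a vowel) → -waz → *tohojawaz*.
*otus*: final sound = /s/, a sibilant → -owo → *otusowo*.

tohojawaz, otusowo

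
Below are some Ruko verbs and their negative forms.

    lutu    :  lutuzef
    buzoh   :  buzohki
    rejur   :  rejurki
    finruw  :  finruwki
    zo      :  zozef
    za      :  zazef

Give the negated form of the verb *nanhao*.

nanhaozef

The alternation tracks the final sound of the stem — -ki when the stem ends in a consonant (*buzoh*, *rejur*, *finruw*); -zef when the stem ends in a vowel (*lutu*, *zo*, *za*).
*nanhao*: final sound = /o/, a vowel → -zef → *nanhaozef*.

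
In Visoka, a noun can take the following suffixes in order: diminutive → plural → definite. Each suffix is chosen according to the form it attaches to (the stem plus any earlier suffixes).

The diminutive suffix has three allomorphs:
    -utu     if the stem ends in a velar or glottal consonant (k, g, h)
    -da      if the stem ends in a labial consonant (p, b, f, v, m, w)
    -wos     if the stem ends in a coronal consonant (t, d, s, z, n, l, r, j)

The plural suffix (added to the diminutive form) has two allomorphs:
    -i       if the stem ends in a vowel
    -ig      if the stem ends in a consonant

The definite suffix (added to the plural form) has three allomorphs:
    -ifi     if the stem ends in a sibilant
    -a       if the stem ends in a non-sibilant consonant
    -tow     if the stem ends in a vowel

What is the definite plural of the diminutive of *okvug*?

The final consonant of *okvug* is /g/, which is velar/glottal, so the diminutive suffix is -utu, giving *okvugutu*.
Since the final sound of the diminutive form *okvugutu* is /u/ (a vowel), it takes -i, giving *okvugutui*.
The plural form *okvugutui*: final sound = /i/, a vowel → -tow → *okvugutuitow*.

okvugutuitow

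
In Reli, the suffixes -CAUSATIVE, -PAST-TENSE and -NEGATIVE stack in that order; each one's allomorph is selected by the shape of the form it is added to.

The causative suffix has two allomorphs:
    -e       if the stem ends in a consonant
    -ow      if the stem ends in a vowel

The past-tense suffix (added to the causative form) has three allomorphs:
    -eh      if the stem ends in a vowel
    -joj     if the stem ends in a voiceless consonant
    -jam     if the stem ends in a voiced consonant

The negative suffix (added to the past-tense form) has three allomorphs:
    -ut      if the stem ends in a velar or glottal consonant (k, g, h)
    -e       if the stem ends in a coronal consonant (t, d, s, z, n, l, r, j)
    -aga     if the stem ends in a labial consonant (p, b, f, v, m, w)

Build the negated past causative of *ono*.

Since the final sound of *ono* is /o/ (a vowel), it takes -ow, giving *onoow*.
The causative form *onoow*: final sound = /w/, a voiced consonant → -jam → *onoowjam*.
The final consonant of the past-tense form *onoowjam* is /m/, which is labial, so the negative suffix is -aga, giving *onoowjamaga*.

onoowjamaga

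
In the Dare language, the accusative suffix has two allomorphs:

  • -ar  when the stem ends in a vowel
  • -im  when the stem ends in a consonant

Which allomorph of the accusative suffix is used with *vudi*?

The final sound of *vudi* is /i/, which is a vowel, so the suffix is -ar.

-ar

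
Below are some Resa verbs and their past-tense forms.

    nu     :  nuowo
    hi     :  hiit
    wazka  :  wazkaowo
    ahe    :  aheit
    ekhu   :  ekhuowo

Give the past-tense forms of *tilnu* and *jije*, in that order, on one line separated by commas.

tilnuowo, jijeit

The alternation tracks the last vowel of the stem — -it when the last vowel of the stem is a front vowel (*hi*, *ahe*); -owo when the last vowel of the stem is a back vowel (*nu*, *wazka*, *ekhu*).
*tilnu* — last vowel /u/ (a back vowel) → -owo → *tilnuowo*.
Since the last vowel of *jije* is /e/ (a front vowel), it takes -it, giving *jijeit*.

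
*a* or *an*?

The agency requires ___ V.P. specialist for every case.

The indefinite article is chosen by the initial *sound* of the following word, not its spelling.
The initialism *V.P.* is read letter by letter; the first letter, V, is pronounced /viː/, which begins with a consonant sound.
So the article is *a*: The agency requires a V.P. specialist for every case.

a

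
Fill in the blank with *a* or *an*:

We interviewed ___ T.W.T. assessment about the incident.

a

The indefinite article is chosen by the initial *sound* of the following word, not its spelling.
The initialism *T.W.T.* is read letter by letter; the first letter, T, is pronounced /tiː/, which begins with a consonant sound.
So the article is *a*: We interviewed a T.W.T. assessment about the incident.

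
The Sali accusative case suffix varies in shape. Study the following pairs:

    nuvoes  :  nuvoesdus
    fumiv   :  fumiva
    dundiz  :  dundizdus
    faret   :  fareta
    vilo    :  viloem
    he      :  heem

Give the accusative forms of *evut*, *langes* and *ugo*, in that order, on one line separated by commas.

Looking at the final sound of each stem: -dus when the stem ends in a sibilant (*nuvoes*, *dundiz*); -a when the stem ends in a non-sibilant consonant (*fumiv*, *faret*); -em when the stem ends in a vowel (*vilo*, *he*).
*evut*: final sound = /t/, a non-sibilant consonant → -a → *evuta*.
The final sound of *langes* is /s/, which is a sibilant, so the suffix is -dus, giving *langesdus*.
Since the final sound of *ugo* is /o/ (a vowel), it takes -em, giving *ugoem*.

evuta, langesdus, ugoem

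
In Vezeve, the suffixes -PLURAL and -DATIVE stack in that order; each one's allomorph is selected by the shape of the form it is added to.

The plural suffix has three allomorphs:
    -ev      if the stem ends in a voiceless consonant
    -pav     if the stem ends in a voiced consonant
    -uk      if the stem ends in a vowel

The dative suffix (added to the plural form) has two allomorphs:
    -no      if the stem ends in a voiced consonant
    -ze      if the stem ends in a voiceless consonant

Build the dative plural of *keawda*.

keawdaukze

*keawda*: final sound = /a/, a vowel → -uk → *keawdauk*.
Since the final consonant of the plural form *keawdauk* is /k/ (voiceless), it takes -ze, giving *keawdaukze*.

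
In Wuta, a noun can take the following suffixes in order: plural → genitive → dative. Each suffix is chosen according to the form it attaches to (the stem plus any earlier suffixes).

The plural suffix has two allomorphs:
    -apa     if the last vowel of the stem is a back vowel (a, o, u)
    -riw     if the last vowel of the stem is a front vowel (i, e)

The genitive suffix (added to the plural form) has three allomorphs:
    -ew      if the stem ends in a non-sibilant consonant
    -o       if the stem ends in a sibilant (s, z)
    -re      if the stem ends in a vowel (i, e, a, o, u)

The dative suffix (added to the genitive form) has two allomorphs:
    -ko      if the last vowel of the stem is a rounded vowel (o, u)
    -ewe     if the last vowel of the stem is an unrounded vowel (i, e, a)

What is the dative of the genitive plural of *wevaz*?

*wevaz*: last vowel = /a/, a back vowel → -apa → *wevazapa*.
The plural form *wevazapa* — final sound /a/ (a vowel) → -re → *wevazapare*.
Since the last vowel of the genitive form *wevazapare* is /e/ (an unrounded vowel), it takes -ewe, giving *wevazapareewe*.

wevazapareewe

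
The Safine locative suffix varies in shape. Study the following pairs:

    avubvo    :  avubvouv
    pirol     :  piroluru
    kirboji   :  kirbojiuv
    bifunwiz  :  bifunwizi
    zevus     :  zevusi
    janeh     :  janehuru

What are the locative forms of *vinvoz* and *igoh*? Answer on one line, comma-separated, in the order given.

vinvozi, igohuru

The pattern is sibilance of the final sound: -i when the stem ends in a sibilant (*bifunwiz*, *zevus*); -uru when the stem ends in a non-sibilant consonant (*pirol*, *janeh*); -uv when the stem ends in a vowel (*avubvo*, *kirboji*).
Since the final sound of *vinvoz* is /z/ (a sibilant), it takes -i, giving *vinvozi*.
*igoh*: final sound = /h/, a non-sibilant consonant → -uru → *igohuru*.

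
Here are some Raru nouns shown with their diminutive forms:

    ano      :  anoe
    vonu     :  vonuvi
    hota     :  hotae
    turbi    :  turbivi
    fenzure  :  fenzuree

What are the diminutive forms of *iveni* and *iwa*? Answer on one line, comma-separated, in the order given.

ivenivi, iwae

The pattern is height harmony: -vi when the last vowel of the stem is a high vowel (*vonu*, *turbi*); -e when the last vowel of the stem is a non-high vowel (*ano*, *hota*, *fenzure*).
*iveni*: last vowel = /i/, a high vowel → -vi → *ivenivi*.
The last vowel of *iwa* is /a/, which is a non-high vowel, so the suffix is -e, giving *iwae*.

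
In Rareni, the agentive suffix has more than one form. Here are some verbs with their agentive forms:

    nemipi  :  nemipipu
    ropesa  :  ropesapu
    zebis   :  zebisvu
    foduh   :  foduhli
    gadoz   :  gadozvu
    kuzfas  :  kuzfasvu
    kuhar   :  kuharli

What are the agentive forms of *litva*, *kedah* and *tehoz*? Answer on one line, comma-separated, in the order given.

The alternation tracks the final sound of the stem — -vu when the stem ends in a sibilant (*zebis*, *gadoz*, *kuzfas*); -li when the stem ends in a non-sibilant consonant (*foduh*, *kuhar*); -pu when the stem ends in a vowel (*nemipi*, *ropesa*).
The final sound of *litva* is /a/, which is a vowel, so the suffix is -pu, giving *litvapu*.
*kedah*: final sound = /h/, a non-sibilant consonant → -li → *kedahli*.
*tehoz* — final sound /z/ (a sibilant) → -vu → *tehozvu*.

litvapu, kedahli, tehozvu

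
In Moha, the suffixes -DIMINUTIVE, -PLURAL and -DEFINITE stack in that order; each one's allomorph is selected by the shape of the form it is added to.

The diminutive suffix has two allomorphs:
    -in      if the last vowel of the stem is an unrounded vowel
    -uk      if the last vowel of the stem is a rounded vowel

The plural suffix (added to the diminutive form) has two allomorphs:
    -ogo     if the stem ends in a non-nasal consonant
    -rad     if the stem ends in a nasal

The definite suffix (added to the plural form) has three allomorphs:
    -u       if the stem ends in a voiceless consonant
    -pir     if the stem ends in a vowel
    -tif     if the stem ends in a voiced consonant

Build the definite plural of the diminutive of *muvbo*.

The last vowel of *muvbo* is /o/, which is a rounded vowel, so the diminutive suffix is -uk, giving *muvbouk*.
Since the final consonant of the diminutive form *muvbouk* is /k/ (non-nasal), it takes -ogo, giving *muvboukogo*.
The final sound of the plural form *muvboukogo* is /o/, which is a vowel, so the definite suffix is -pir, giving *muvboukogopir*.

muvboukogopir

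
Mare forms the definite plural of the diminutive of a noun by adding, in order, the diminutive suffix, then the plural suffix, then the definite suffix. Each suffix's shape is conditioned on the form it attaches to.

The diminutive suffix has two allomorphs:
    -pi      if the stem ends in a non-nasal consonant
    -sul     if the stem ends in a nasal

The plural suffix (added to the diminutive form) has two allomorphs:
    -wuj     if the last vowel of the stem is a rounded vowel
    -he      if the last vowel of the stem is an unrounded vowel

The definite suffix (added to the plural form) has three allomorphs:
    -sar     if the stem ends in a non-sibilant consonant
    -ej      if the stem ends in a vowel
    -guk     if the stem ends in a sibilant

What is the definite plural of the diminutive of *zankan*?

zankansulwujsar

Since the final consonant of *zankan* is /n/ (a nasal), it takes -sul, giving *zankansul*.
Since the last vowel of the diminutive form *zankansul* is /u/ (a rounded vowel), it takes -wuj, giving *zankansulwuj*.
Since the final sound of the plural form *zankansulwuj* is /j/ (a non-sibilant consonant), it takes -sar, giving *zankansulwujsar*.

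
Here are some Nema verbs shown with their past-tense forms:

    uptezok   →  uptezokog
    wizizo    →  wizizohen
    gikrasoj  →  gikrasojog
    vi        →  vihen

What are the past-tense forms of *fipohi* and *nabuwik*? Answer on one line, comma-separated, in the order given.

fipohihen, nabuwikog

The suffix is conditioned by the final sound: -og when the stem ends in a consonant (*uptezok*, *gikrasoj*); -hen when the stem ends in a vowel (*wizizo*, *vi*).
The final sound of *fipohi* is /i/, which is a vowel, so the suffix is -hen, giving *fipohihen*.
*nabuwik*: final sound = /k/, a consonant → -og → *nabuwikog*.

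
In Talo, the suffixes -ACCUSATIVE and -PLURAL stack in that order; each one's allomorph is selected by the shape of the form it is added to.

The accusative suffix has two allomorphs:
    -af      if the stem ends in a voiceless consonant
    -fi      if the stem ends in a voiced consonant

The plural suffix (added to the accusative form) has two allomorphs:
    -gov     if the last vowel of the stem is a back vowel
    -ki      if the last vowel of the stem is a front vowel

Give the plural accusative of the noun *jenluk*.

jenlukafgov

*jenluk* — final consonant /k/ (voiceless) → -af → *jenlukaf*.
The accusative form *jenlukaf*: last vowel = /a/, a back vowel → -gov → *jenlukafgov*.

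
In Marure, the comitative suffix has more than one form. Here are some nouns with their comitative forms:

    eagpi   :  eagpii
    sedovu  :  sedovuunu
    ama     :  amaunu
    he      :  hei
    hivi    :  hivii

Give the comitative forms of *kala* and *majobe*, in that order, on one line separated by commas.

kalaunu, majobei

Looking at the last vowel of each stem: -i when the last vowel of the stem is a front vowel (*eagpi*, *he*, *hivi*); -unu when the last vowel of the stem is a back vowel (*sedovu*, *ama*).
*kala* — last vowel /a/ (a back vowel) → -unu → *kalaunu*.
The last vowel of *majobe* is /e/, which is a front vowel, so the suffix is -i, giving *majobei*.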